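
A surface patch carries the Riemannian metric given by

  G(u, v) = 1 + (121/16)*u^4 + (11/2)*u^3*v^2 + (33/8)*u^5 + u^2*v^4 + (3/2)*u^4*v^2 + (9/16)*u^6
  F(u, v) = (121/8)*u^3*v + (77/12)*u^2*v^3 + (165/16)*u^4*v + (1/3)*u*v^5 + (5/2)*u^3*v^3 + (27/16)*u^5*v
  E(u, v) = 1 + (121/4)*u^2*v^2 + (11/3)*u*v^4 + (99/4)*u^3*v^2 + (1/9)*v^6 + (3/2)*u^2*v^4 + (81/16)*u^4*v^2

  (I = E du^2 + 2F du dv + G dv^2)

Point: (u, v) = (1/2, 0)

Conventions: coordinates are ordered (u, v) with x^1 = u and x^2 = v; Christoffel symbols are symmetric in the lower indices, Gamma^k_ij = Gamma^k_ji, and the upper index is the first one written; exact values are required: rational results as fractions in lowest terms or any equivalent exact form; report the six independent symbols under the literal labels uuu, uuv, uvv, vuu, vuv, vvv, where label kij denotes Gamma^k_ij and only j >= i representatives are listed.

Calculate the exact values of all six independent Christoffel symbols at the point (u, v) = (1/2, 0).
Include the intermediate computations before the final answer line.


E = 1, F = 0, G = 1649/1024 at the point
E_u = 0, E_v = 0, F_u = 0, F_v = 1325/512, G_u = 1325/256, G_v = 0
EG - F^2 = 1649/1024;  g^inv = (1024/1649) * [[1649/1024, 0], [0, 1]]
first-kind symbols [ij,l] = (1/2)(d_i g_jl + d_j g_il - d_l g_ij): [uu,u] = E_u/2 = 0, [uu,v] = F_u - E_v/2 = 0, [uv,u] = E_v/2 = 0, [uv,v] = G_u/2 = 1325/512, [vv,u] = F_v - G_u/2 = 0, [vv,v] = G_v/2 = 0
Gamma^u_ij = (G*[ij,u] - F*[ij,v])/(EG - F^2), Gamma^v_ij = (E*[ij,v] - F*[ij,u])/(EG - F^2)

Answer: Gamma_uuu = 0, Gamma_uuv = 0, Gamma_uvv = 0, Gamma_vuu = 0, Gamma_vuv = 2650/1649, Gamma_vvv = 0


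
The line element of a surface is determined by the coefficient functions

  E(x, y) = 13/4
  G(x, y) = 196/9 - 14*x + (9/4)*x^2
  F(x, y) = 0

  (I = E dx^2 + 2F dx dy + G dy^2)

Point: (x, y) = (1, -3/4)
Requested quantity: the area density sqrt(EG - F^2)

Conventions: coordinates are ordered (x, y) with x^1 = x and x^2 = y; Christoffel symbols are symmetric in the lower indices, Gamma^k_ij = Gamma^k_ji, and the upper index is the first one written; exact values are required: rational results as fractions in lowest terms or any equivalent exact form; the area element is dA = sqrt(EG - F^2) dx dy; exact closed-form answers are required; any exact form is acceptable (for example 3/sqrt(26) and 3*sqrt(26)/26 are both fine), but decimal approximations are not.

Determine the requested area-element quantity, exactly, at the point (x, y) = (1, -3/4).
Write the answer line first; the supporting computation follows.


Answer: sqrt(EG - F^2) = 19*sqrt(13)/12

E = 13/4, F = 0, G = 361/36; EG - F^2 = 4693/144


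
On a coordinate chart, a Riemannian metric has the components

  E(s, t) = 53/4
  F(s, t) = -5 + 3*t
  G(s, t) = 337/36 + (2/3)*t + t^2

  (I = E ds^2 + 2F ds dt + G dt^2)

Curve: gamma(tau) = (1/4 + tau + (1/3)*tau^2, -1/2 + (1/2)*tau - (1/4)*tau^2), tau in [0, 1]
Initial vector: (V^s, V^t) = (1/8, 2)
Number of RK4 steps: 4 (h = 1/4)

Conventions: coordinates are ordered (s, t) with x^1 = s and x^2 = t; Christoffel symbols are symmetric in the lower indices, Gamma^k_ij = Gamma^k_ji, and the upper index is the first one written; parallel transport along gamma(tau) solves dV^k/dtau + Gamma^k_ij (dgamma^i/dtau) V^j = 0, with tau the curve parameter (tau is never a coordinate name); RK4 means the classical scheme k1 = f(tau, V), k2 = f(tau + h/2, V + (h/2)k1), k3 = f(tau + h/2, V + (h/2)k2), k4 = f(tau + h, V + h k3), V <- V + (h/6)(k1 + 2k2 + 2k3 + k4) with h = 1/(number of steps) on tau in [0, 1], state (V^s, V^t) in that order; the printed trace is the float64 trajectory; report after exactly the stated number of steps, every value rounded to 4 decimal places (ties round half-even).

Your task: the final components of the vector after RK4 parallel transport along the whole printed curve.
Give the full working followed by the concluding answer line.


gamma'(tau) = (1 + (2/3)*tau, 1/2 - (1/2)*tau); f(tau, V)^k = -Gamma^k_ij(gamma(tau)) gamma'^i(tau) V^j; h = 1/4; intermediate values shown to 6 dp
curve data and Christoffel symbols at the stage parameters:
  tau = 0.000000: gamma = (0.250000, -0.500000), gamma' = (1.000000, 0.500000); Gamma_sss = 0.000000, Gamma_sst = 0.000000, Gamma_stt = 0.331554, Gamma_tss = 0.000000, Gamma_tst = 0.000000, Gamma_ttt = 0.214323
  tau = 0.125000: gamma = (0.380208, -0.441406), gamma' = (1.083333, 0.437500); Gamma_sss = 0.000000, Gamma_sst = 0.000000, Gamma_stt = 0.327624, Gamma_tss = 0.000000, Gamma_tst = 0.000000, Gamma_ttt = 0.212045
  tau = 0.250000: gamma = (0.520833, -0.390625), gamma' = (1.166667, 0.375000); Gamma_sss = 0.000000, Gamma_sst = 0.000000, Gamma_stt = 0.324281, Gamma_tss = 0.000000, Gamma_tst = 0.000000, Gamma_ttt = 0.210102
  tau = 0.375000: gamma = (0.671875, -0.347656), gamma' = (1.250000, 0.312500); Gamma_sss = 0.000000, Gamma_sst = 0.000000, Gamma_stt = 0.321497, Gamma_tss = 0.000000, Gamma_tst = 0.000000, Gamma_ttt = 0.208479
  tau = 0.500000: gamma = (0.833333, -0.312500), gamma' = (1.333333, 0.250000); Gamma_sss = 0.000000, Gamma_sst = 0.000000, Gamma_stt = 0.319249, Gamma_tss = 0.000000, Gamma_tst = 0.000000, Gamma_ttt = 0.207166
  tau = 0.625000: gamma = (1.005208, -0.285156), gamma' = (1.416667, 0.187500); Gamma_sss = 0.000000, Gamma_sst = 0.000000, Gamma_stt = 0.317519, Gamma_tss = 0.000000, Gamma_tst = 0.000000, Gamma_ttt = 0.206154
  tau = 0.750000: gamma = (1.187500, -0.265625), gamma' = (1.500000, 0.125000); Gamma_sss = 0.000000, Gamma_sst = 0.000000, Gamma_stt = 0.316293, Gamma_tss = 0.000000, Gamma_tst = 0.000000, Gamma_ttt = 0.205435
  tau = 0.875000: gamma = (1.380208, -0.253906), gamma' = (1.583333, 0.062500); Gamma_sss = 0.000000, Gamma_sst = 0.000000, Gamma_stt = 0.315562, Gamma_tss = 0.000000, Gamma_tst = 0.000000, Gamma_ttt = 0.205007
  tau = 1.000000: gamma = (1.583333, -0.250000), gamma' = (1.666667, 0.000000); Gamma_sss = 0.000000, Gamma_sst = 0.000000, Gamma_stt = 0.315318, Gamma_tss = 0.000000, Gamma_tst = 0.000000, Gamma_ttt = 0.204864
step 0: V^s = 0.1250, V^t = 2.0000
step 1: k1 = (-0.331554, -0.214323), k2 = (-0.282831, -0.183054), k3 = (-0.283391, -0.183417), k4 = (-0.237634, -0.153963); V <- V + (h/6)(k1 + 2k2 + 2k3 + k4): V^s = 0.0541, V^t = 1.9541
step 2: k1 = (-0.237631, -0.153961), k2 = (-0.194392, -0.126056), k3 = (-0.194742, -0.126283), k4 = (-0.153443, -0.099571); V <- V + (h/6)(k1 + 2k2 + 2k3 + k4): V^s = 0.0054, V^t = 1.9225
step 3: k1 = (-0.153441, -0.099570), k2 = (-0.113716, -0.073832), k3 = (-0.113908, -0.073956), k4 = (-0.075279, -0.048895); V <- V + (h/6)(k1 + 2k2 + 2k3 + k4): V^s = -0.0231, V^t = 1.9040
step 4: k1 = (-0.075279, -0.048894), k2 = (-0.037432, -0.024318), k3 = (-0.037492, -0.024357), k4 = (0.000000, 0.000000); V <- V + (h/6)(k1 + 2k2 + 2k3 + k4): V^s = -0.0325, V^t = 1.8979

Answer: V^s = -0.0325, V^t = 1.8979


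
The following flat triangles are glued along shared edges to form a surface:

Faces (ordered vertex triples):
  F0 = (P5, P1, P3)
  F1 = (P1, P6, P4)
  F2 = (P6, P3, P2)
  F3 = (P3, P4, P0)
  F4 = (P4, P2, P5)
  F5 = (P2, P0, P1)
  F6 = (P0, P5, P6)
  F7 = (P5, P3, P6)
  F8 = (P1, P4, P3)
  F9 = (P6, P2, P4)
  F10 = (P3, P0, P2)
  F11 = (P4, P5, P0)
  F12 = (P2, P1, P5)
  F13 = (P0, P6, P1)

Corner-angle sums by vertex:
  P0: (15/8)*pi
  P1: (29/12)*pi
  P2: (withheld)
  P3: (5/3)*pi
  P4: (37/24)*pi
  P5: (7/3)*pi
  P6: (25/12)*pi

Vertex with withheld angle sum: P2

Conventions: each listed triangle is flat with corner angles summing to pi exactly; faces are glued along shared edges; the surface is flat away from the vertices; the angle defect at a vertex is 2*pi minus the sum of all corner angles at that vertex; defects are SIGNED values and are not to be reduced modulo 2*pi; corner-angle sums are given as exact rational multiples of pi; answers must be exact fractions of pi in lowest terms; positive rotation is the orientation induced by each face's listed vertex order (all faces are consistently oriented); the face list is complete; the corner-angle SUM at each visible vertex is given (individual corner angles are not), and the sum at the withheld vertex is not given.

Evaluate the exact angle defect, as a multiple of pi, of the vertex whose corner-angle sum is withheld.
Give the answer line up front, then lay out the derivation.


Answer: defect(P2) = -pi/12

V = 7, E = 21, F = 14; chi = V - E + F = 0
Gauss-Bonnet: total defect = 2*pi*chi = 0; visible defects sum to pi/12


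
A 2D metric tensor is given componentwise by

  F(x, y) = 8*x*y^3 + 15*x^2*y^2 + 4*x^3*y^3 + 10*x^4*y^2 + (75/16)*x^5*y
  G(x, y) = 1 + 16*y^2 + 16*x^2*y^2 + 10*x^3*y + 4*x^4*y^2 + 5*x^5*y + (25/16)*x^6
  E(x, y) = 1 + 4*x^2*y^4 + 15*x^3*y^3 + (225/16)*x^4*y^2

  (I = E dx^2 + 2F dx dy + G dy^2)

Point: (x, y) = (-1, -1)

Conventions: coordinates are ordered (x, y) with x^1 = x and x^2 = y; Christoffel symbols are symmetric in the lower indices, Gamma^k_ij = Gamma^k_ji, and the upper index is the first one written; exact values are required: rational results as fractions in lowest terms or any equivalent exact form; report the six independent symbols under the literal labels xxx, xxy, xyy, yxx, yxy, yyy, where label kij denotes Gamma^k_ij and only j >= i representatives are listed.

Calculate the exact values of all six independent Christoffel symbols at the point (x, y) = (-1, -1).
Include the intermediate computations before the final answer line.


E = 545/16, F = 667/16, G = 857/16 at the point
E_x = -437/4, E_y = -713/8, F_x = -1815/16, F_y = -1451/16, G_x = -899/8, G_y = -87
EG - F^2 = 693/8;  g^inv = (8/693) * [[857/16, -667/16], [-667/16, 545/16]]
first-kind symbols [ij,l] = (1/2)(d_i g_jl + d_j g_il - d_l g_ij): [xx,x] = E_x/2 = -437/8, [xx,y] = F_x - E_y/2 = -551/8, [xy,x] = E_y/2 = -713/16, [xy,y] = G_x/2 = -899/16, [yy,x] = F_y - G_x/2 = -69/2, [yy,y] = G_y/2 = -87/2
Gamma^x_ij = (G*[ij,x] - F*[ij,y])/(EG - F^2), Gamma^y_ij = (E*[ij,y] - F*[ij,x])/(EG - F^2)

Answer: Gamma_xxx = -437/693, Gamma_xxy = -713/1386, Gamma_xyy = -92/231, Gamma_yxx = -551/693, Gamma_yxy = -899/1386, Gamma_yyy = -116/231


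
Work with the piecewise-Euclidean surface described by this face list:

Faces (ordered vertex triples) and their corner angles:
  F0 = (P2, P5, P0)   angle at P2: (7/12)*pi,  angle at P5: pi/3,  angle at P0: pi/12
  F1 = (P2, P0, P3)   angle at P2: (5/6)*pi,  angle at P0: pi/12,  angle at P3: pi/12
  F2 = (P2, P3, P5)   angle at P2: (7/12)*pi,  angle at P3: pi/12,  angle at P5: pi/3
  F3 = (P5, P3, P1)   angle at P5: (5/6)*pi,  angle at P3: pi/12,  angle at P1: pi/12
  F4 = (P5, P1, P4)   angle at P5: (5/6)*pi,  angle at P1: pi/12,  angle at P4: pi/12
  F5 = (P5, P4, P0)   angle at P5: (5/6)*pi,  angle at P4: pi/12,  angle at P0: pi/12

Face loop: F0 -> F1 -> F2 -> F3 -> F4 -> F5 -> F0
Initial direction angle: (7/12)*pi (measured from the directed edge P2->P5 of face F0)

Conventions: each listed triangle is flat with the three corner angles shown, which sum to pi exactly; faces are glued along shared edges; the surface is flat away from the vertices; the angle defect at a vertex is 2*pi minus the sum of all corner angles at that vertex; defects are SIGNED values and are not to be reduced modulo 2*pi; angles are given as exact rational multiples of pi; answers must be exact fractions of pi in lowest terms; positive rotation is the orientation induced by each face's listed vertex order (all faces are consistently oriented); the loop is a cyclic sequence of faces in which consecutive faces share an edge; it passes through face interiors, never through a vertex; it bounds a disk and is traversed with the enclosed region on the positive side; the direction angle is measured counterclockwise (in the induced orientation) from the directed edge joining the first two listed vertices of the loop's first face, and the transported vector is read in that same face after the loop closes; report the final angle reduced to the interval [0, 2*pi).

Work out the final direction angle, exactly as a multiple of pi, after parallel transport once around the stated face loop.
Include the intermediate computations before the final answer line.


enclosed vertex P2: corner angles sum to 2*pi, defect = 2*pi - 2*pi = 0
enclosed vertex P5: corner angles sum to (19/6)*pi, defect = 2*pi - (19/6)*pi = (-7/6)*pi
transport around the loop rotates by the sum of enclosed defects; add to the initial angle mod 2*pi
final angle = (7/12)*pi - (7/6)*pi = (17/12)*pi (mod 2*pi)

Answer: final direction angle = (17/12)*pi


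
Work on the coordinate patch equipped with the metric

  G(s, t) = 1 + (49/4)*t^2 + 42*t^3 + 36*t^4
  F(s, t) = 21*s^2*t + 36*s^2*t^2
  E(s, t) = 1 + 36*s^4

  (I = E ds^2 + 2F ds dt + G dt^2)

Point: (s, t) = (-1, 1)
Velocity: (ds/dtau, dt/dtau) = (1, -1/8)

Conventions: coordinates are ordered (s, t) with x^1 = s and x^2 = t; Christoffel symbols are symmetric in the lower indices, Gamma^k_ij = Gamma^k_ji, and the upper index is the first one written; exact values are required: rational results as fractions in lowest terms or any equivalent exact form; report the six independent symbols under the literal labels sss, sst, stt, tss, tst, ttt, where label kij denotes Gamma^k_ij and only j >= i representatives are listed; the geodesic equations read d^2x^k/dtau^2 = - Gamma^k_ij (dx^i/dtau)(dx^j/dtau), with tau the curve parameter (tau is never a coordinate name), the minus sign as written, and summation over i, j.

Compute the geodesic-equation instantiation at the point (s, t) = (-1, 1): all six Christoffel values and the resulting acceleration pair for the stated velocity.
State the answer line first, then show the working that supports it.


Answer: Gamma_sss = -288/509, Gamma_sst = 0, Gamma_stt = 372/509, Gamma_tss = -456/509, Gamma_tst = 0, Gamma_ttt = 589/509; accelerations (d^2s/dtau^2, d^2t/dtau^2) = (4515/8144, 28595/32576)

E = 37, F = 57, G = 365/4 at the point
E_s = -144, E_t = 0, F_s = -114, F_t = 93, G_s = 0, G_t = 589/2
EG - F^2 = 509/4;  g^inv = (4/509) * [[365/4, -57], [-57, 37]]
first-kind symbols [ij,l] = (1/2)(d_i g_jl + d_j g_il - d_l g_ij): [ss,s] = E_s/2 = -72, [ss,t] = F_s - E_t/2 = -114, [st,s] = E_t/2 = 0, [st,t] = G_s/2 = 0, [tt,s] = F_t - G_s/2 = 93, [tt,t] = G_t/2 = 589/4
Gamma^s_ij = (G*[ij,s] - F*[ij,t])/(EG - F^2), Gamma^t_ij = (E*[ij,t] - F*[ij,s])/(EG - F^2)
Gamma_sss = -288/509, Gamma_sst = 0, Gamma_stt = 372/509, Gamma_tss = -456/509, Gamma_tst = 0, Gamma_ttt = 589/509
d^2s/dtau^2 = -(Gamma_sss*(1)^2 + 2*Gamma_sst*(1)*(-1/8) + Gamma_stt*(-1/8)^2) = 4515/8144
d^2t/dtau^2 = -(Gamma_tss*(1)^2 + 2*Gamma_tst*(1)*(-1/8) + Gamma_ttt*(-1/8)^2) = 28595/32576


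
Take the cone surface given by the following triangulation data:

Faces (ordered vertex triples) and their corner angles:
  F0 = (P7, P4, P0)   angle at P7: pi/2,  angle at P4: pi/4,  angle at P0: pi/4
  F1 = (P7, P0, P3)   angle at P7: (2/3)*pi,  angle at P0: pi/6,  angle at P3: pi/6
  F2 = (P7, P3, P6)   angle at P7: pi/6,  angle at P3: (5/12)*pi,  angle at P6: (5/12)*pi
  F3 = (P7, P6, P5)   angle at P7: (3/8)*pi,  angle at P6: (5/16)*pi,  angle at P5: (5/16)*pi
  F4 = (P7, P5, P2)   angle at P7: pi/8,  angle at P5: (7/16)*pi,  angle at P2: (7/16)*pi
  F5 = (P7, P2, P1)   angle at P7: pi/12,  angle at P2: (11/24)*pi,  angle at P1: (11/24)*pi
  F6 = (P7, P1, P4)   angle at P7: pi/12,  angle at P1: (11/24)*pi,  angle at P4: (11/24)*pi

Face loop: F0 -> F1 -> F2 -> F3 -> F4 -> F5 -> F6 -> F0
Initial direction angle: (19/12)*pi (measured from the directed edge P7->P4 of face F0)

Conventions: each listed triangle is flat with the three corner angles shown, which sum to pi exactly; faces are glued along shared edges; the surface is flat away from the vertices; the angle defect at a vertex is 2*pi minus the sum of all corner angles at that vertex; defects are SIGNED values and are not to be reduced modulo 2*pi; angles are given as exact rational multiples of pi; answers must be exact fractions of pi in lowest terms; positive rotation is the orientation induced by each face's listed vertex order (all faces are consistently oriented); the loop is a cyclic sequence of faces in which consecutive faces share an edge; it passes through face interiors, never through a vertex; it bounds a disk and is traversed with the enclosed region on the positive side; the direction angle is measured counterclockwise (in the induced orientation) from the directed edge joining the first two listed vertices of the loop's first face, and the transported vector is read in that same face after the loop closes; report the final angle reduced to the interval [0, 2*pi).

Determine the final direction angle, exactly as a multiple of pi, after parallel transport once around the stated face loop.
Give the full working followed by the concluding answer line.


enclosed vertex P7: corner angles sum to 2*pi, defect = 2*pi - 2*pi = 0
summing the enclosed defects onto the initial angle, mod 2*pi in the induced orientation:
final angle = (19/12)*pi + 0 = (19/12)*pi (mod 2*pi)

Answer: final direction angle = (19/12)*pi


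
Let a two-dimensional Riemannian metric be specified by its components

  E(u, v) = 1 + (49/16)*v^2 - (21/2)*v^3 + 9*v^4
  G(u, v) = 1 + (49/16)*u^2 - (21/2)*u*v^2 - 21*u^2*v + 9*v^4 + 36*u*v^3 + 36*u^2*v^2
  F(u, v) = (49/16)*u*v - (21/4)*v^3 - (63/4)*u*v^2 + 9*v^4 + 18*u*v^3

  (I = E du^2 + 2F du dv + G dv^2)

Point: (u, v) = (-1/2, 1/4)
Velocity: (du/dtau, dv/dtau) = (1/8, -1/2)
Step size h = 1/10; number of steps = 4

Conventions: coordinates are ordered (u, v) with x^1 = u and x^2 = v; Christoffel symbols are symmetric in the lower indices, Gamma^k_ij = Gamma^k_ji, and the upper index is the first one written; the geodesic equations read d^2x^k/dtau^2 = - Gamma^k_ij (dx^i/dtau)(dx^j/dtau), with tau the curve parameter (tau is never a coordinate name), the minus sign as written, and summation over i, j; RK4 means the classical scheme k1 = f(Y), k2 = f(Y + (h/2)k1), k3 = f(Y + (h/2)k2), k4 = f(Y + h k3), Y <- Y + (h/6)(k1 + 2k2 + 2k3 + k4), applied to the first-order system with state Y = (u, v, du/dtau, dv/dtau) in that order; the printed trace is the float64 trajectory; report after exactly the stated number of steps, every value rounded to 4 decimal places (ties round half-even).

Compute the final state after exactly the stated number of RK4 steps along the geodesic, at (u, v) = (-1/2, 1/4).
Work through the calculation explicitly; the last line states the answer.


f(Y) = (du/dtau, dv/dtau, -Gamma^u_ij Y'^i Y'^j, -Gamma^v_ij Y'^i Y'^j) with the Gammas evaluated at the stage position; h = 0.100000; intermediate values shown to 6 dp
step 0: u = -0.5000, v = 0.2500, du/dtau = 0.1250, dv/dtau = -0.5000
step 1:
  k1: at (u, v) = (-0.500000, 0.250000), (du/dtau, dv/dtau) = (0.125000, -0.500000); Gamma_uuu = 0.000000, Gamma_uuv = 0.053872, Gamma_uvv = 0.323232, Gamma_vuu = 0.000000, Gamma_vuv = -0.067340, Gamma_vvv = -0.404040; k1 = (0.125000, -0.500000, -0.074074, 0.092593)
  k2: at (u, v) = (-0.493750, 0.225000), (du/dtau, dv/dtau) = (0.121296, -0.495370); Gamma_uuu = 0.000000, Gamma_uuv = 0.081952, Gamma_uvv = 0.330370, Gamma_vuu = 0.000000, Gamma_vuv = -0.118375, Gamma_vvv = -0.477201; k2 = (0.121296, -0.495370, -0.071222, 0.102876)
  k3: at (u, v) = (-0.493935, 0.225231), (du/dtau, dv/dtau) = (0.121439, -0.494856); Gamma_uuu = 0.000000, Gamma_uuv = 0.081710, Gamma_uvv = 0.330485, Gamma_vuu = 0.000000, Gamma_vuv = -0.117880, Gamma_vvv = -0.476776; k3 = (0.121439, -0.494856, -0.071109, 0.102586)
  k4: at (u, v) = (-0.487856, 0.200514), (du/dtau, dv/dtau) = (0.117889, -0.489741); Gamma_uuu = 0.000000, Gamma_uuv = 0.104680, Gamma_uvv = 0.329986, Gamma_vuu = 0.000000, Gamma_vuv = -0.176117, Gamma_vvv = -0.555179; k4 = (0.117889, -0.489741, -0.067059, 0.112821)
  Y <- Y + (h/6)(k1 + 2k2 + 2k3 + k4): u = -0.4879, v = 0.2005, du/dtau = 0.1179, dv/dtau = -0.4897
step 2:
  k1: at (u, v) = (-0.487861, 0.200497), (du/dtau, dv/dtau) = (0.117903, -0.489728); Gamma_uuu = 0.000000, Gamma_uuv = 0.104694, Gamma_uvv = 0.329992, Gamma_vuu = 0.000000, Gamma_vuv = -0.176163, Gamma_vvv = -0.555259; k1 = (0.117903, -0.489728, -0.067053, 0.112826)
  k2: at (u, v) = (-0.481966, 0.176010), (du/dtau, dv/dtau) = (0.114551, -0.484086); Gamma_uuu = 0.000000, Gamma_uuv = 0.121449, Gamma_uvv = 0.321279, Gamma_vuu = 0.000000, Gamma_vuv = -0.241336, Gamma_vvv = -0.638427; k2 = (0.114551, -0.484086, -0.061819, 0.122843)
  k3: at (u, v) = (-0.482133, 0.176292), (du/dtau, dv/dtau) = (0.114812, -0.483586); Gamma_uuu = 0.000000, Gamma_uuv = 0.121288, Gamma_uvv = 0.321519, Gamma_vuu = 0.000000, Gamma_vuv = -0.240572, Gamma_vvv = -0.637723; k3 = (0.114812, -0.483586, -0.061720, 0.122421)
  k4: at (u, v) = (-0.476379, 0.152138), (du/dtau, dv/dtau) = (0.111731, -0.477486); Gamma_uuu = 0.000000, Gamma_uuv = 0.130970, Gamma_uvv = 0.304352, Gamma_vuu = 0.000000, Gamma_vuv = -0.311612, Gamma_vvv = -0.724135; k4 = (0.111731, -0.477486, -0.055415, 0.131848)
  Y <- Y + (h/6)(k1 + 2k2 + 2k3 + k4): u = -0.4764, v = 0.1521, du/dtau = 0.1117, dv/dtau = -0.4775
step 3:
  k1: at (u, v) = (-0.476388, 0.152121), (du/dtau, dv/dtau) = (0.111744, -0.477474); Gamma_uuu = 0.000000, Gamma_uuv = 0.130973, Gamma_uvv = 0.304346, Gamma_vuu = 0.000000, Gamma_vuv = -0.311670, Gamma_vvv = -0.724238; k1 = (0.111744, -0.477474, -0.055409, 0.131855)
  k2: at (u, v) = (-0.470801, 0.128247), (du/dtau, dv/dtau) = (0.108974, -0.470882); Gamma_uuu = 0.000000, Gamma_uuv = 0.132905, Gamma_uvv = 0.278590, Gamma_vuu = 0.000000, Gamma_vuv = -0.387859, Gamma_vvv = -0.813014; k2 = (0.108974, -0.470882, -0.048132, 0.140464)
  k3: at (u, v) = (-0.470939, 0.128577), (du/dtau, dv/dtau) = (0.109338, -0.470451); Gamma_uuu = 0.000000, Gamma_uuv = 0.132926, Gamma_uvv = 0.279043, Gamma_vuu = 0.000000, Gamma_vuv = -0.386798, Gamma_vvv = -0.811976; k3 = (0.109338, -0.470451, -0.048084, 0.139918)
  k4: at (u, v) = (-0.465454, 0.105076), (du/dtau, dv/dtau) = (0.106936, -0.463483); Gamma_uuu = 0.000000, Gamma_uuv = 0.126915, Gamma_uvv = 0.245121, Gamma_vuu = 0.000000, Gamma_vuv = -0.466562, Gamma_vvv = -0.901109; k4 = (0.106936, -0.463483, -0.040075, 0.147324)
  Y <- Y + (h/6)(k1 + 2k2 + 2k3 + k4): u = -0.4655, v = 0.1051, du/dtau = 0.1069, dv/dtau = -0.4635
step 4:
  k1: at (u, v) = (-0.465466, 0.105060), (du/dtau, dv/dtau) = (0.106946, -0.463475); Gamma_uuu = 0.000000, Gamma_uuv = 0.126906, Gamma_uvv = 0.245103, Gamma_vuu = 0.000000, Gamma_vuv = -0.466623, Gamma_vvv = -0.901221; k1 = (0.106946, -0.463475, -0.040070, 0.147333)
  k2: at (u, v) = (-0.460119, 0.081887), (du/dtau, dv/dtau) = (0.104942, -0.456109); Gamma_uuu = 0.000000, Gamma_uuv = 0.112823, Gamma_uvv = 0.203419, Gamma_vuu = 0.000000, Gamma_vuv = -0.548849, Gamma_vvv = -0.989572; k2 = (0.104942, -0.456109, -0.031518, 0.153324)
  k3: at (u, v) = (-0.460219, 0.082255), (du/dtau, dv/dtau) = (0.105370, -0.455809); Gamma_uuu = 0.000000, Gamma_uuv = 0.113109, Gamma_uvv = 0.204149, Gamma_vuu = 0.000000, Gamma_vuv = -0.547529, Gamma_vvv = -0.988228; k3 = (0.105370, -0.455809, -0.031549, 0.152722)
  k4: at (u, v) = (-0.454929, 0.059480), (du/dtau, dv/dtau) = (0.103791, -0.448203); Gamma_uuu = 0.000000, Gamma_uuv = 0.091451, Gamma_uvv = 0.155754, Gamma_vuu = 0.000000, Gamma_vuv = -0.630426, Gamma_vvv = -1.073711; k4 = (0.103791, -0.448203, -0.022780, 0.157040)
  Y <- Y + (h/6)(k1 + 2k2 + 2k3 + k4): u = -0.4549, v = 0.0595, du/dtau = 0.1038, dv/dtau = -0.4482

Answer: u = -0.4549, v = 0.0595, du/dtau = 0.1038, dv/dtau = -0.4482


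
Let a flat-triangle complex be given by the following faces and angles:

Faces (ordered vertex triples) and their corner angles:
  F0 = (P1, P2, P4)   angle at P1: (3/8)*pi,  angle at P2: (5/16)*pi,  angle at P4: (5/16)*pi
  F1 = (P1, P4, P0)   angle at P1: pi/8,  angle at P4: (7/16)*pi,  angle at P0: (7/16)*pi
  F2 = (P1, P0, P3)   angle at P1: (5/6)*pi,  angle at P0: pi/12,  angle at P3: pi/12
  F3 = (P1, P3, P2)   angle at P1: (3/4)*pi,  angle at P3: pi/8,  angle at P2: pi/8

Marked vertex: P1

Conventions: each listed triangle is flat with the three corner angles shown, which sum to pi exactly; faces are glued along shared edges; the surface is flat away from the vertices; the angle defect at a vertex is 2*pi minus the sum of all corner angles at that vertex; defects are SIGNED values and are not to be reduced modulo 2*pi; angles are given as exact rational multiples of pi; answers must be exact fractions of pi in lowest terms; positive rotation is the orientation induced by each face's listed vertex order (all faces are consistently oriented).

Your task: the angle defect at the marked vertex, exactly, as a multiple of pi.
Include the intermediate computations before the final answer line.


Sum of corner angles at P1: (25/12)*pi
defect = 2*pi - (25/12)*pi

Answer: defect(P1) = -pi/12


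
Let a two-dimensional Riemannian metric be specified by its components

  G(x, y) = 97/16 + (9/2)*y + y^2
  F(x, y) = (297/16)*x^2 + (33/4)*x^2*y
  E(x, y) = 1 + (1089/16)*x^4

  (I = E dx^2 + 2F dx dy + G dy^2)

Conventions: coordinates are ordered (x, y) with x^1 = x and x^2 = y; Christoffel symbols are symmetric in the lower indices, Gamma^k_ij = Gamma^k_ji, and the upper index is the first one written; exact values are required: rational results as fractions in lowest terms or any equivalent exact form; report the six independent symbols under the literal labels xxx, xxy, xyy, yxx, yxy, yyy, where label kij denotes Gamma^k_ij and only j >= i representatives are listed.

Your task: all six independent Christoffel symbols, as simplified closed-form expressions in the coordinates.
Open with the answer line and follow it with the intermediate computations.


Answer: Gamma_xxx = 2178*x^3/(1089*x^4 + 16*y^2 + 72*y + 97), Gamma_xxy = 0, Gamma_xyy = 132*x^2/(1089*x^4 + 16*y^2 + 72*y + 97), Gamma_yxx = (264*x*y + 594*x)/(1089*x^4 + 16*y^2 + 72*y + 97), Gamma_yxy = 0, Gamma_yyy = (16*y + 36)/(1089*x^4 + 16*y^2 + 72*y + 97)

E = 1 + (1089/16)*x^4; F = (297/16)*x^2 + (33/4)*x^2*y; G = 97/16 + (9/2)*y + y^2
Gamma^k_ij = (1/2) g^{kl} (d_i g_jl + d_j g_il - d_l g_ij), with g^inv = (1/(EG-F^2)) [[G, -F], [-F, E]]
first partials: E_x = (1089/4)*x^3, E_y = 0, F_x = (297/8)*x + (33/2)*x*y, F_y = (33/4)*x^2, G_x = 0, G_y = 9/2 + 2*y
D = EG - F^2 = 97/16 + (9/2)*y + y^2 + (1089/16)*x^4
expanded: Gamma^x_xx = (G E_x - 2F F_x + F E_y)/(2D), Gamma^x_xy = (G E_y - F G_x)/(2D), Gamma^x_yy = (2G F_y - G G_x - F G_y)/(2D), Gamma^y_xx = (2E F_x - E E_y - F E_x)/(2D), Gamma^y_xy = (E G_x - F E_y)/(2D), Gamma^y_yy = (E G_y - 2F F_y + F G_x)/(2D); substitute and cancel common factors


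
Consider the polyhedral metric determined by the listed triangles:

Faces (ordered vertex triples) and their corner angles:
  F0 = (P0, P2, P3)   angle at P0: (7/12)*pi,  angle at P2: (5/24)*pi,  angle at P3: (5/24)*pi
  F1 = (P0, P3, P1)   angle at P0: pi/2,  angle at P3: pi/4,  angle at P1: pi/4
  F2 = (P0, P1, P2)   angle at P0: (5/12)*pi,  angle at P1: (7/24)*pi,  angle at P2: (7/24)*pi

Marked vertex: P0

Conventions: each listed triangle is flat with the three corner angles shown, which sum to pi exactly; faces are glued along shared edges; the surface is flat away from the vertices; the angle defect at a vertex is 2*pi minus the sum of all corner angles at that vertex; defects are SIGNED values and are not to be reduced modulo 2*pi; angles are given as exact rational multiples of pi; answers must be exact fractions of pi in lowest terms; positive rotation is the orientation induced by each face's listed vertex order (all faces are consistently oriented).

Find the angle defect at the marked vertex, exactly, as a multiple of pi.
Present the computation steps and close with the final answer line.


Sum of corner angles at P0: (3/2)*pi
defect = 2*pi - (3/2)*pi

Answer: defect(P0) = pi/2


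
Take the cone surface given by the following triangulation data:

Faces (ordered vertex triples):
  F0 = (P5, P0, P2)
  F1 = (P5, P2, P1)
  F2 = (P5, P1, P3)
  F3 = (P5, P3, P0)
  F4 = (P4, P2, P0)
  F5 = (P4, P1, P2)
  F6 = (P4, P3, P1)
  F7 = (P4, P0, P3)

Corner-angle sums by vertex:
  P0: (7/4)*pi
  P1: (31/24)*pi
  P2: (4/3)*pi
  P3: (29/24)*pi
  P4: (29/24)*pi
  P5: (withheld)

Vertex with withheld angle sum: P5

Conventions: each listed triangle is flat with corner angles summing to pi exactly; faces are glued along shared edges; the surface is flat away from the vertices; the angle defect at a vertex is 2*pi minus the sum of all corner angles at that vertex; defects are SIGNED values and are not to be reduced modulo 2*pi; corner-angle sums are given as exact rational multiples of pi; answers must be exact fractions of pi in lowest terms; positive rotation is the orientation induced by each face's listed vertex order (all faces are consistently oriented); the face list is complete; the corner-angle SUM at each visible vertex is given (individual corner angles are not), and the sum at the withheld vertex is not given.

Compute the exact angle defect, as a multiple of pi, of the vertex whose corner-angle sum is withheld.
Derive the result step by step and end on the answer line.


V = 6, E = 12, F = 8; chi = V - E + F = 2
Gauss-Bonnet: total defect = 2*pi*chi = 4*pi; visible defects sum to (77/24)*pi

Answer: defect(P5) = (19/24)*pi


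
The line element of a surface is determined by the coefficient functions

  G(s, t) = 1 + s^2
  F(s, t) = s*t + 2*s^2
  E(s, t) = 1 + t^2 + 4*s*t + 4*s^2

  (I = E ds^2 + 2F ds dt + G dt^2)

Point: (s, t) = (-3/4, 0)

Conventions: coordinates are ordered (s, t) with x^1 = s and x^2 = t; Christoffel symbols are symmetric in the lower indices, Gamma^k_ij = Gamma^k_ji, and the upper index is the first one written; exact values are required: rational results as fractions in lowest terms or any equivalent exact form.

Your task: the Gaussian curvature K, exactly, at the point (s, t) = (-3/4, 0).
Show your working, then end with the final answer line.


E = 13/4, F = 9/8, G = 25/16, EG - F^2 = 61/16 at the point
E_s = -6, E_t = -3, F_s = -3, F_t = -3/4, G_s = -3/2, G_t = 0
E_tt = 2, F_st = 1, G_ss = 2
Evaluate Brioschi's two determinant matrices M1, M2 and divide by (EG - F^2)^2.
M1 = [[-E_tt/2 + F_st - G_ss/2, E_s/2, F_s - E_t/2], [F_t - G_s/2, E, F], [G_t/2, F, G]] = [[-1, -3, -3/2], [0, 13/4, 9/8], [0, 9/8, 25/16]]; det M1 = -61/16
M2 = [[0, E_t/2, G_s/2], [E_t/2, E, F], [G_s/2, F, G]] = [[0, -3/2, -3/4], [-3/2, 13/4, 9/8], [-3/4, 9/8, 25/16]]; det M2 = -45/16
det M1 - det M2 = -1; K = -1 / (61/16)^2 = -256/3721

Answer: K = -256/3721


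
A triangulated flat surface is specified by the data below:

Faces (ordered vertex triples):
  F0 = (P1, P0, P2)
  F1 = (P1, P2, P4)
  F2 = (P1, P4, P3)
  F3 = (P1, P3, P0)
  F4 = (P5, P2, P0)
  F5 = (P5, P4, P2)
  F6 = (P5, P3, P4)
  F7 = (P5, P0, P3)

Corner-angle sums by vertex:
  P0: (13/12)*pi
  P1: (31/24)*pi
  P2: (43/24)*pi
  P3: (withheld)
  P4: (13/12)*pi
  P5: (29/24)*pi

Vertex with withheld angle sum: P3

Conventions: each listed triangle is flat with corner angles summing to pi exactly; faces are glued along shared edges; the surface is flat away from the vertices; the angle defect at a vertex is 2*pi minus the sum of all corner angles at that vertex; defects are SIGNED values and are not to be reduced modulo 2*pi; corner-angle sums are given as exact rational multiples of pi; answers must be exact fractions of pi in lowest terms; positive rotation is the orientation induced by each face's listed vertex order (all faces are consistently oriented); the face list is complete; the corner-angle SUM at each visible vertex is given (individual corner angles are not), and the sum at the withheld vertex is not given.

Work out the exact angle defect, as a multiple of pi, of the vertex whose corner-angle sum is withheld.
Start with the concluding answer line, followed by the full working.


Answer: defect(P3) = (11/24)*pi

V = 6, E = 12, F = 8; chi = V - E + F = 2
Gauss-Bonnet: total defect = 2*pi*chi = 4*pi; visible defects sum to (85/24)*pi


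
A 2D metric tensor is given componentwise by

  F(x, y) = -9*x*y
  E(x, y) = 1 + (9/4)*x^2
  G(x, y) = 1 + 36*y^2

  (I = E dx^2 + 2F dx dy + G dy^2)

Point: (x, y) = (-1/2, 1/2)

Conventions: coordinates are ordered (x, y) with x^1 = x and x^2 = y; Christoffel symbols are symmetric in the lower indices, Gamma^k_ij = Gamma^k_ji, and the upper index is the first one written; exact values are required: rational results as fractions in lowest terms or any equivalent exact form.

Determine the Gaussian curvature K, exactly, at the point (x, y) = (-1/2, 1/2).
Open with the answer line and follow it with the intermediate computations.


Answer: K = -2304/28561

E = 25/16, F = 9/4, G = 10, EG - F^2 = 169/16 at the point
E_x = -9/4, E_y = 0, F_x = -9/2, F_y = 9/2, G_x = 0, G_y = 36
E_yy = 0, F_xy = -9, G_xx = 0
Evaluate Brioschi's two determinant matrices M1, M2 and divide by (EG - F^2)^2.
M1 = [[-E_yy/2 + F_xy - G_xx/2, E_x/2, F_x - E_y/2], [F_y - G_x/2, E, F], [G_y/2, F, G]] = [[-9, -9/8, -9/2], [9/2, 25/16, 9/4], [18, 9/4, 10]]; det M1 = -9
M2 = [[0, E_y/2, G_x/2], [E_y/2, E, F], [G_x/2, F, G]] = [[0, 0, 0], [0, 25/16, 9/4], [0, 9/4, 10]]; det M2 = 0
det M1 - det M2 = -9; K = -9 / (169/16)^2 = -2304/28561


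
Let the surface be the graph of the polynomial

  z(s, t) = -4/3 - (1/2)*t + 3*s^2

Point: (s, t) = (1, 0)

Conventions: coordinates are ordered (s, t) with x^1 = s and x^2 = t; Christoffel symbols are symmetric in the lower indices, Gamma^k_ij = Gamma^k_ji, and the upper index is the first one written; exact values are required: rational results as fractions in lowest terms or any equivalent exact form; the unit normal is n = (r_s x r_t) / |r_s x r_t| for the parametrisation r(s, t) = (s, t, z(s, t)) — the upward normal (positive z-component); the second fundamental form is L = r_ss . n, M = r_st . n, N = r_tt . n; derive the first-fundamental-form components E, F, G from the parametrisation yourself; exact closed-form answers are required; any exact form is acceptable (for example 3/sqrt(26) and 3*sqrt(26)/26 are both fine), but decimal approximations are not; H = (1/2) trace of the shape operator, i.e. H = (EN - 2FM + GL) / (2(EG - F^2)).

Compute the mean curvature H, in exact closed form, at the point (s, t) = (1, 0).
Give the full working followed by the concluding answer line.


z_s = 6, z_t = -1/2, z_ss = 6, z_st = 0, z_tt = 0
E = 37, F = -3, G = 5/4; answer radicand W^2 = 149/4
unnormalised second-form numerators: l = 6, m = 0, n = 0; L = l/sqrt(149/4), and similarly M = m/sqrt(W^2), N = n/sqrt(W^2)
H = (E*n - 2*F*m + G*l) / (2*(EG - F^2)*sqrt(W^2)); E*n - 2*F*m + G*l = 15/2, EG - F^2 = 149/4, so H = (15/149)/sqrt(149/4)

Answer: H = 30*sqrt(149)/22201


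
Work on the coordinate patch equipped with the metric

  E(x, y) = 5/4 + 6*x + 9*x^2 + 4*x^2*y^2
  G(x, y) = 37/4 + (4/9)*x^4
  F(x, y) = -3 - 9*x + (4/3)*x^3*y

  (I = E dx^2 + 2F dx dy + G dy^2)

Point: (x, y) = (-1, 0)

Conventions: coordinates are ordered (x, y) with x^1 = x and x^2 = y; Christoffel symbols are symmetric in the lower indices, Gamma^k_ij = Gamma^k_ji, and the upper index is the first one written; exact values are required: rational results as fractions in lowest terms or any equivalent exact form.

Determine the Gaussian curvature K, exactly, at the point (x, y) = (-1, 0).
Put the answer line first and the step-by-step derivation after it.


Answer: K = -256384/561001

E = 17/4, F = 6, G = 349/36, EG - F^2 = 749/144 at the point
E_x = -12, E_y = 0, F_x = -9, F_y = -4/3, G_x = -16/9, G_y = 0
E_yy = 8, F_xy = 4, G_xx = 16/3
By Brioschi, K is (det M1 - det M2) divided by (EG - F^2) squared.
M1 = [[-E_yy/2 + F_xy - G_xx/2, E_x/2, F_x - E_y/2], [F_y - G_x/2, E, F], [G_y/2, F, G]] = [[-8/3, -6, -9], [-4/9, 17/4, 6], [0, 6, 349/36]]; det M1 = -283/18
M2 = [[0, E_y/2, G_x/2], [E_y/2, E, F], [G_x/2, F, G]] = [[0, 0, -8/9], [0, 17/4, 6], [-8/9, 6, 349/36]]; det M2 = -272/81
det M1 - det M2 = -2003/162; K = -2003/162 / (749/144)^2 = -256384/561001


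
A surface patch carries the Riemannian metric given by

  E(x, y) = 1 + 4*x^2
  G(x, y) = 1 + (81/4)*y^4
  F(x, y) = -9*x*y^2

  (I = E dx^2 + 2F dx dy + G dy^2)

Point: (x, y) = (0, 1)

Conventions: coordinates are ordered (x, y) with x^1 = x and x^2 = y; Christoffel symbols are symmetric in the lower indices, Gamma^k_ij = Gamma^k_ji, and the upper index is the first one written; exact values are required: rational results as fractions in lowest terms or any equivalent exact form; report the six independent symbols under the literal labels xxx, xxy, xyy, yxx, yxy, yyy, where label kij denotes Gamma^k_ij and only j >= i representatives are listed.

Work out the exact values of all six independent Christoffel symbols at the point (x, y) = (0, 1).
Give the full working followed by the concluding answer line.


E = 1, F = 0, G = 85/4 at the point
E_x = 0, E_y = 0, F_x = -9, F_y = 0, G_x = 0, G_y = 81
EG - F^2 = 85/4;  g^inv = (4/85) * [[85/4, 0], [0, 1]]
first-kind symbols [ij,l] = (1/2)(d_i g_jl + d_j g_il - d_l g_ij): [xx,x] = E_x/2 = 0, [xx,y] = F_x - E_y/2 = -9, [xy,x] = E_y/2 = 0, [xy,y] = G_x/2 = 0, [yy,x] = F_y - G_x/2 = 0, [yy,y] = G_y/2 = 81/2
Gamma^x_ij = (G*[ij,x] - F*[ij,y])/(EG - F^2), Gamma^y_ij = (E*[ij,y] - F*[ij,x])/(EG - F^2)

Answer: Gamma_xxx = 0, Gamma_xxy = 0, Gamma_xyy = 0, Gamma_yxx = -36/85, Gamma_yxy = 0, Gamma_yyy = 162/85


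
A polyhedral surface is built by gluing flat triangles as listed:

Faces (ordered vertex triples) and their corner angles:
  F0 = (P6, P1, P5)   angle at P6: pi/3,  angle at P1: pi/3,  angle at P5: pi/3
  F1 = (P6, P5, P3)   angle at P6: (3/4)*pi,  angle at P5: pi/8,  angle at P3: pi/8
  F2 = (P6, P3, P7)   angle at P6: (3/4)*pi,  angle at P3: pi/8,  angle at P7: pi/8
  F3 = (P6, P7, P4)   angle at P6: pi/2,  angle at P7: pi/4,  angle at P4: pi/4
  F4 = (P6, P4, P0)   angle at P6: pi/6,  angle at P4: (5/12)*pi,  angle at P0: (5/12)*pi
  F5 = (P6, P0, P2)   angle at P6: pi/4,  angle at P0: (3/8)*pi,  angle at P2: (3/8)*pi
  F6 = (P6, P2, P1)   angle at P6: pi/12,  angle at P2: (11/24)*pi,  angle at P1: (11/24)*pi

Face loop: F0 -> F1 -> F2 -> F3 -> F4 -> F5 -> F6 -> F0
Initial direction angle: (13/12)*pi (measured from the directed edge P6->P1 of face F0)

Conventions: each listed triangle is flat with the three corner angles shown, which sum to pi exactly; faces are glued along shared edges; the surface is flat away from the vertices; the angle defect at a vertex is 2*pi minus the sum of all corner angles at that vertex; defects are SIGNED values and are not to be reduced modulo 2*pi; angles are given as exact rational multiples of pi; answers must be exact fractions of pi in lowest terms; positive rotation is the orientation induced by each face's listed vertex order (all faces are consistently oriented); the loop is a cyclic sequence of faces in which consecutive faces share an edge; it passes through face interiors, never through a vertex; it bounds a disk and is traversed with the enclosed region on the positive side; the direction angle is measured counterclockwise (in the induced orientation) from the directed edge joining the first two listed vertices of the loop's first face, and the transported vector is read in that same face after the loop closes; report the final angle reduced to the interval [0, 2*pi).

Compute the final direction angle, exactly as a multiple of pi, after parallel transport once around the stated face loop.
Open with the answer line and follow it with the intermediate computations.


Answer: final direction angle = pi/4

enclosed vertex P6: corner angles sum to (17/6)*pi, defect = 2*pi - (17/6)*pi = (-5/6)*pi
transport around the loop rotates by the sum of enclosed defects; add to the initial angle mod 2*pi
final angle = (13/12)*pi - (5/6)*pi = pi/4 (mod 2*pi)


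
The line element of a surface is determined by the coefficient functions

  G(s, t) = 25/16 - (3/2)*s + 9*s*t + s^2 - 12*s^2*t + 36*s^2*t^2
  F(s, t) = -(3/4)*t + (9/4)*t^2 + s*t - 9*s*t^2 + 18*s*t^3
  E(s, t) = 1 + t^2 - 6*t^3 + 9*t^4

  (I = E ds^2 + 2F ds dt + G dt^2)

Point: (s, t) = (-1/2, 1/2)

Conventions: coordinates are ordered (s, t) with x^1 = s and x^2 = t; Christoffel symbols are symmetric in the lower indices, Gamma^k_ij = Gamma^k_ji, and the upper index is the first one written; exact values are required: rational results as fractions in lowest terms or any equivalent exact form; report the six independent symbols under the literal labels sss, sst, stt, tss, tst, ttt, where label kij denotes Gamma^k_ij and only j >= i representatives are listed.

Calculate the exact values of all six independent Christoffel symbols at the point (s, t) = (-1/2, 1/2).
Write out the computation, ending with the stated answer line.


E = 17/16, F = -1/16, G = 17/16 at the point
E_s = 0, E_t = 1, F_s = 1/2, F_t = -5/4, G_s = -1, G_t = 3/2
EG - F^2 = 9/8;  g^inv = (8/9) * [[17/16, 1/16], [1/16, 17/16]]
first-kind symbols [ij,l] = (1/2)(d_i g_jl + d_j g_il - d_l g_ij): [ss,s] = E_s/2 = 0, [ss,t] = F_s - E_t/2 = 0, [st,s] = E_t/2 = 1/2, [st,t] = G_s/2 = -1/2, [tt,s] = F_t - G_s/2 = -3/4, [tt,t] = G_t/2 = 3/4
Gamma^s_ij = (G*[ij,s] - F*[ij,t])/(EG - F^2), Gamma^t_ij = (E*[ij,t] - F*[ij,s])/(EG - F^2)

Answer: Gamma_sss = 0, Gamma_sst = 4/9, Gamma_stt = -2/3, Gamma_tss = 0, Gamma_tst = -4/9, Gamma_ttt = 2/3
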